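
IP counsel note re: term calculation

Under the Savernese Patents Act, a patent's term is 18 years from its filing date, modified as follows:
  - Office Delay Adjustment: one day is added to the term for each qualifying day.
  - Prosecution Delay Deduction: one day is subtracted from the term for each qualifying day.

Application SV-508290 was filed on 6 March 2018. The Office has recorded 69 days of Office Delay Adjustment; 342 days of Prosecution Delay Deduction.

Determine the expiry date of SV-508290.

Base term: filing date + 18 years → 6 March 2036.
Office Delay Adjustment: +69 days → 14 May 2036.
Prosecution Delay Deduction: −342 days → 7 June 2035.

June 7, 2035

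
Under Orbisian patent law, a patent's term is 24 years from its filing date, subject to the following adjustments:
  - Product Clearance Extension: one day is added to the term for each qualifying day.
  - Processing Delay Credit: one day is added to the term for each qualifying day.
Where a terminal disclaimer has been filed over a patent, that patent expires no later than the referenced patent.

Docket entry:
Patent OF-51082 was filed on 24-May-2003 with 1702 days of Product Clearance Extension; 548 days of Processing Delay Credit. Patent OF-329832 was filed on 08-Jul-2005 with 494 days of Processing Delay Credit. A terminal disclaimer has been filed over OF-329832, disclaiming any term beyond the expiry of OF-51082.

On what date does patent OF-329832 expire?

November 14, 2030

Natural term of OF-329832:
  Base: filing + 24 years → 8 July 2029.
  Processing Delay Credit: +494 days → 14 November 2030.
Expiry of referenced patent OF-51082:
  Base: filing + 24 years → 24 May 2027.
  Product Clearance Extension: +1702 days → 20 January 2032.
  Processing Delay Credit: +548 days → 21 July 2033.
Terminal disclaimer: OF-329832 expires on the earlier of 14 November 2030 and 21 July 2033.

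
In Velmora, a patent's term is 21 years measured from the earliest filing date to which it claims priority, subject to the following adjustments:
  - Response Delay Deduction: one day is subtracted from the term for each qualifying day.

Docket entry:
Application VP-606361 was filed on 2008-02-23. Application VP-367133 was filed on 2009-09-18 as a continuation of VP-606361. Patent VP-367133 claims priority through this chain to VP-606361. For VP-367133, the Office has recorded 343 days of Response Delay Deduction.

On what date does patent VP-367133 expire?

Earliest priority filing: 23 February 2008.
Base term: 23 February 2008 + 21 years → 23 February 2029.
Response Delay Deduction: −343 days → 17 March 2028.

2028-03-17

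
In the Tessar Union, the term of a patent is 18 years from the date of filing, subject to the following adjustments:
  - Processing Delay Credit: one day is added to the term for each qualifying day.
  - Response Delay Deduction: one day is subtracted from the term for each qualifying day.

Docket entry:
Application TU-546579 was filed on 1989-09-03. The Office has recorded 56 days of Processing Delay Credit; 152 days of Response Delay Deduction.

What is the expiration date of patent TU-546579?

2007-05-30

Base term: filing date + 18 years → 3 September 2007.
Processing Delay Credit: +56 days → 29 October 2007.
Response Delay Deduction: −152 days → 30 May 2007.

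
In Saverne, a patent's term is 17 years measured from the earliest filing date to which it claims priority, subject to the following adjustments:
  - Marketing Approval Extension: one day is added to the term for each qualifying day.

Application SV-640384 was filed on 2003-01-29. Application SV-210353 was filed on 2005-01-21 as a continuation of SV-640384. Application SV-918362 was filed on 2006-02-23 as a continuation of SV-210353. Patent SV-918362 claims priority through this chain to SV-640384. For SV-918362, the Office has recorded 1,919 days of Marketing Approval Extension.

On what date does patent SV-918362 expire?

Earliest priority filing: 29 January 2003.
Base term: 29 January 2003 + 17 years → 29 January 2020.
Marketing Approval Extension: +1919 days → 1 May 2025.

May 1, 2025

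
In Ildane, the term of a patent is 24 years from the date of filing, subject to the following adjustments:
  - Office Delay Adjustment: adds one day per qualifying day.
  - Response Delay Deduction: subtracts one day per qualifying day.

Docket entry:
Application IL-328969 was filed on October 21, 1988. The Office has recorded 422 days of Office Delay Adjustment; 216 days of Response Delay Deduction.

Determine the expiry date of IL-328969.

2013-05-15

Base term: filing date + 24 years → 21 October 2012.
Office Delay Adjustment: +422 days → 17 December 2013.
Response Delay Deduction: −216 days → 15 May 2013.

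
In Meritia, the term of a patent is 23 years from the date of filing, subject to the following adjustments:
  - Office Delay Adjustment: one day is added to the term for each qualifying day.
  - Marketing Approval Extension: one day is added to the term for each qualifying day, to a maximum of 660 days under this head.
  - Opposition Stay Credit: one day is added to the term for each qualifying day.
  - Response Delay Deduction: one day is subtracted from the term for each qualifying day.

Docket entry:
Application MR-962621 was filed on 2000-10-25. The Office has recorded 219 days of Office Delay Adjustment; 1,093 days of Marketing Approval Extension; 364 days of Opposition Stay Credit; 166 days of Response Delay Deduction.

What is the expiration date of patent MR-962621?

2026-10-06

Base term: filing date + 23 years → 25 October 2023.
Office Delay Adjustment: +219 days → 31 May 2024.
Marketing Approval Extension: 1093 days claimed exceeds the 660-day cap, so +660 days → 22 March 2026.
Opposition Stay Credit: +364 days → 21 March 2027.
Response Delay Deduction: −166 days → 6 October 2026.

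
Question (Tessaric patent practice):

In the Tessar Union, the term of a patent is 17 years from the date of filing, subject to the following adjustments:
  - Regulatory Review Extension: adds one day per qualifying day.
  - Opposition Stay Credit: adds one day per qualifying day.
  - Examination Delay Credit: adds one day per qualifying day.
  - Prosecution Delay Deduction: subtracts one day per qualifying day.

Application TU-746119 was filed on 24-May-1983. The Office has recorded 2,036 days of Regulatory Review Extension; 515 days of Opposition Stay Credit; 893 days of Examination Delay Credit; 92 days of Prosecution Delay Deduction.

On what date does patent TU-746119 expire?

Base term: filing date + 17 years → 24 May 2000.
Regulatory Review Extension: +2036 days → 20 December 2005.
Opposition Stay Credit: +515 days → 19 May 2007.
Examination Delay Credit: +893 days → 28 October 2009.
Prosecution Delay Deduction: −92 days → 28 July 2009.

July 28, 2009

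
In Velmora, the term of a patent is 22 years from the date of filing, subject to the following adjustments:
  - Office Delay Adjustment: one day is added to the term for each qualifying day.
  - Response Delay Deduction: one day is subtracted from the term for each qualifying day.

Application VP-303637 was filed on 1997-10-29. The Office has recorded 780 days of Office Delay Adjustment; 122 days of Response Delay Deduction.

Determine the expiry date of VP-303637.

2021-08-17

Base term: filing date + 22 years → 29 October 2019.
Office Delay Adjustment: +780 days → 17 December 2021.
Response Delay Deduction: −122 days → 17 August 2021.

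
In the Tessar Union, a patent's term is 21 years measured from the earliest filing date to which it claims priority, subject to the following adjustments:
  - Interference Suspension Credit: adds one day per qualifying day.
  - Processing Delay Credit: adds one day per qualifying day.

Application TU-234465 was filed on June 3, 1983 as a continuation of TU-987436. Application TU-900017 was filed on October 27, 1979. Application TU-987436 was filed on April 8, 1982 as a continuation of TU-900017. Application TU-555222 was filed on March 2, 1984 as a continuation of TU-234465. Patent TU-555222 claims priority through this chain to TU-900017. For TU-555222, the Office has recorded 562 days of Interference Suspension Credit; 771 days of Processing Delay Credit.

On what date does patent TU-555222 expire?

Earliest priority filing: 27 October 1979.
Base term: 27 October 1979 + 21 years → 27 October 2000.
Interference Suspension Credit: +562 days → 12 May 2002.
Processing Delay Credit: +771 days → 21 June 2004.

June 21, 2004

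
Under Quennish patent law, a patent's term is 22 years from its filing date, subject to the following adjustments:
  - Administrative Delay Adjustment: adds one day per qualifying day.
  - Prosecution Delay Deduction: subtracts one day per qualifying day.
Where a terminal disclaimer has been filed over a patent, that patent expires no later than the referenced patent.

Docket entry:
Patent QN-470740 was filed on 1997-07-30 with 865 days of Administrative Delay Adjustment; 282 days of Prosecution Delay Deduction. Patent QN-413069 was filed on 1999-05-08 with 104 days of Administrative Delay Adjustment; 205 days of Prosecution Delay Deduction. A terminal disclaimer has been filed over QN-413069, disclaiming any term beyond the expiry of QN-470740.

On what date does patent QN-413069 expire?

Natural term of QN-413069:
  Base: filing + 22 years → 8 May 2021.
  Administrative Delay Adjustment: +104 days → 20 August 2021.
  Prosecution Delay Deduction: −205 days → 27 January 2021.
Expiry of referenced patent QN-470740:
  Base: filing + 22 years → 30 July 2019.
  Administrative Delay Adjustment: +865 days → 11 December 2021.
  Prosecution Delay Deduction: −282 days → 4 March 2021.
Terminal disclaimer: QN-413069 expires on the earlier of 27 January 2021 and 4 March 2021.

January 27, 2021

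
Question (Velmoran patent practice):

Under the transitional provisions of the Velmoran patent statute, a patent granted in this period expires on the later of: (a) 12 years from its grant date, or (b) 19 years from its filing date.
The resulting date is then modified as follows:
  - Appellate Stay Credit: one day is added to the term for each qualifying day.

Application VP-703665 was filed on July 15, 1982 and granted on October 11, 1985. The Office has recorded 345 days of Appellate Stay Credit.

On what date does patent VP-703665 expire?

2002-06-25

(a) grant + 12 years → 11 October 1997.
(b) filing + 19 years → 15 July 2001.
Later of the two: 15 July 2001.
Appellate Stay Credit: +345 days → 25 June 2002.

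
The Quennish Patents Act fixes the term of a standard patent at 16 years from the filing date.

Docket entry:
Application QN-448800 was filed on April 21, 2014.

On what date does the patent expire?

Filing date + 16 years → 21 April 2030.

2030-04-21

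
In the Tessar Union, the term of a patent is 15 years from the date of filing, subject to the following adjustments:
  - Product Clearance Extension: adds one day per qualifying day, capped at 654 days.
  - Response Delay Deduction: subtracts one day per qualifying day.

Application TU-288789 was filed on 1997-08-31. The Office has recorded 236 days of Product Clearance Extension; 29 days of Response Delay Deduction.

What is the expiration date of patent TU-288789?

2013-03-26

Base term: filing date + 15 years → 31 August 2012.
Product Clearance Extension: 236 days (within the 654-day cap) → +236 days → 24 April 2013.
Response Delay Deduction: −29 days → 26 March 2013.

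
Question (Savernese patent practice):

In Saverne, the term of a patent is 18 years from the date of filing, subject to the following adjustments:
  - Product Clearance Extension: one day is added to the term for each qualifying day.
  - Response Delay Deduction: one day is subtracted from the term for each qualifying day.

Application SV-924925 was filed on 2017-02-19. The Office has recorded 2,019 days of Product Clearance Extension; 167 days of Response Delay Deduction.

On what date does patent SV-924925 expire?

Base term: filing date + 18 years → 19 February 2035.
Product Clearance Extension: +2019 days → 30 August 2040.
Response Delay Deduction: −167 days → 16 March 2040.

2040-03-16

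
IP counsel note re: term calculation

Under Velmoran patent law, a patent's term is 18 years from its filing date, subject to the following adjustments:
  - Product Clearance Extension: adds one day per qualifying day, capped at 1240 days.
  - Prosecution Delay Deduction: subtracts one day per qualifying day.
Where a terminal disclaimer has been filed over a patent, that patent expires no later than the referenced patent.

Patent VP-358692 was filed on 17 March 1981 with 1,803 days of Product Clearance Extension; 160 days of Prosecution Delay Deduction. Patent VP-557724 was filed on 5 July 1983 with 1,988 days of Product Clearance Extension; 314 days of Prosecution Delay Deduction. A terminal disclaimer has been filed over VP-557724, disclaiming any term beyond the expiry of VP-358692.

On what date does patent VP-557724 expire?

Natural term of VP-557724:
  Base: filing + 18 years → 5 July 2001.
  Product Clearance Extension: 1988 days claimed exceeds the 1240-day cap, so +1240 days → 26 November 2004.
  Prosecution Delay Deduction: −314 days → 17 January 2004.
Expiry of referenced patent VP-358692:
  Base: filing + 18 years → 17 March 1999.
  Product Clearance Extension: 1803 days claimed exceeds the 1240-day cap, so +1240 days → 8 August 2002.
  Prosecution Delay Deduction: −160 days → 1 March 2002.
Terminal disclaimer: VP-557724 expires on the earlier of 17 January 2004 and 1 March 2002.

2002-03-01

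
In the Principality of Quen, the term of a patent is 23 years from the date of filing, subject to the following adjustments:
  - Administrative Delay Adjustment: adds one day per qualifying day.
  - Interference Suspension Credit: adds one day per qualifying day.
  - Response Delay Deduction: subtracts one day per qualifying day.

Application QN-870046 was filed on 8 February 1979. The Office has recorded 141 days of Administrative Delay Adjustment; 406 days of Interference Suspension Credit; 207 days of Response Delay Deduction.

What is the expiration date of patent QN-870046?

January 14, 2003

Base term: filing date + 23 years → 8 February 2002.
Administrative Delay Adjustment: +141 days → 29 June 2002.
Interference Suspension Credit: +406 days → 9 August 2003.
Response Delay Deduction: −207 days → 14 January 2003.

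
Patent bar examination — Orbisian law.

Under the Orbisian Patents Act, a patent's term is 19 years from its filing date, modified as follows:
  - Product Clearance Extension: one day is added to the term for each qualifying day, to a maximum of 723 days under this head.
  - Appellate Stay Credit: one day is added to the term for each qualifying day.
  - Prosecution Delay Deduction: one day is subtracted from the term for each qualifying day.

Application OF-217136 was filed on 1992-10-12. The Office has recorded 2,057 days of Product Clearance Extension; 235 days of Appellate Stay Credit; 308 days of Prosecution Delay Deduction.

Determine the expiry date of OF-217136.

July 23, 2013

Base term: filing date + 19 years → 12 October 2011.
Product Clearance Extension: 2057 days claimed exceeds the 723-day cap, so +723 days → 4 October 2013.
Appellate Stay Credit: +235 days → 27 May 2014.
Prosecution Delay Deduction: −308 days → 23 July 2013.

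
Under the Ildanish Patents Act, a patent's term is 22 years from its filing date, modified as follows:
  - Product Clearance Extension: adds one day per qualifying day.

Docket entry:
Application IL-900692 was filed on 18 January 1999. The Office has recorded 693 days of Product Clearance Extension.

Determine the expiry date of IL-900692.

Base term: filing date + 22 years → 18 January 2021.
Product Clearance Extension: +693 days → 12 December 2022.

December 12, 2022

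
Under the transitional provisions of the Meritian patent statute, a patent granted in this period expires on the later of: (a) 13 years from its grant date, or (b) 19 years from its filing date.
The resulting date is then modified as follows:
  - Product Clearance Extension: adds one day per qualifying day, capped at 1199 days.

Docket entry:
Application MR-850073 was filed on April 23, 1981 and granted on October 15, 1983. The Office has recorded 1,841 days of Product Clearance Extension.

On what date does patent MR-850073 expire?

(a) grant + 13 years → 15 October 1996.
(b) filing + 19 years → 23 April 2000.
Later of the two: 23 April 2000.
Product Clearance Extension: 1841 days claimed exceeds the 1199-day cap, so +1199 days → 5 August 2003.

2003-08-05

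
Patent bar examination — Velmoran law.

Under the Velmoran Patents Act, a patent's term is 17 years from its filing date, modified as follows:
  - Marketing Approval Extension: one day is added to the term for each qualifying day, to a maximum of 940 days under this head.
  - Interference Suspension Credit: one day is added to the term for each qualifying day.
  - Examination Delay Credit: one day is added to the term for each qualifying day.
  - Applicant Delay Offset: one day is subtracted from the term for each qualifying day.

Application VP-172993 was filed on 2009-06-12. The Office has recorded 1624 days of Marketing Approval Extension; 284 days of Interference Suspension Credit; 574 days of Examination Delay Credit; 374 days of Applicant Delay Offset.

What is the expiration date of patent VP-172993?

Base term: filing date + 17 years → 12 June 2026.
Marketing Approval Extension: 1624 days claimed exceeds the 940-day cap, so +940 days → 7 January 2029.
Interference Suspension Credit: +284 days → 18 October 2029.
Examination Delay Credit: +574 days → 15 May 2031.
Applicant Delay Offset: −374 days → 6 May 2030.

2030-05-06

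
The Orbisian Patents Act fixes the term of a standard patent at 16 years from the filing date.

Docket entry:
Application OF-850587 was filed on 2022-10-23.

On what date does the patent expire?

Filing date + 16 years → 23 October 2038.

October 23, 2038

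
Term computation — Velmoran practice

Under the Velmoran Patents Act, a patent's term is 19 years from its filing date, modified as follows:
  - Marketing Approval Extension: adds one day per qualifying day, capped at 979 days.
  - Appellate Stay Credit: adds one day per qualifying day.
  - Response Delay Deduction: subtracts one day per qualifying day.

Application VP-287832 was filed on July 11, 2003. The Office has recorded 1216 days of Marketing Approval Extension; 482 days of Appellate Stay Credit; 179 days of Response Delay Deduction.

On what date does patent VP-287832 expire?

Base term: filing date + 19 years → 11 July 2022.
Marketing Approval Extension: 1216 days claimed exceeds the 979-day cap, so +979 days → 16 March 2025.
Appellate Stay Credit: +482 days → 11 July 2026.
Response Delay Deduction: −179 days → 13 January 2026.

2026-01-13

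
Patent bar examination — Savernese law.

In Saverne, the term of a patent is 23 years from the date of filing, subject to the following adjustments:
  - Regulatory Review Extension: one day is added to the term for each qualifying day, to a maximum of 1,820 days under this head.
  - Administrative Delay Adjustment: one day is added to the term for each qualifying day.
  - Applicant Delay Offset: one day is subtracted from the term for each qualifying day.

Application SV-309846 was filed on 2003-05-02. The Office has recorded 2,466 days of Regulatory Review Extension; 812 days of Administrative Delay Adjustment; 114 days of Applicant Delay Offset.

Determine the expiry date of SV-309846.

Base term: filing date + 23 years → 2 May 2026.
Regulatory Review Extension: 2466 days claimed exceeds the 1820-day cap, so +1820 days → 26 April 2031.
Administrative Delay Adjustment: +812 days → 16 July 2033.
Applicant Delay Offset: −114 days → 24 March 2033.

March 24, 2033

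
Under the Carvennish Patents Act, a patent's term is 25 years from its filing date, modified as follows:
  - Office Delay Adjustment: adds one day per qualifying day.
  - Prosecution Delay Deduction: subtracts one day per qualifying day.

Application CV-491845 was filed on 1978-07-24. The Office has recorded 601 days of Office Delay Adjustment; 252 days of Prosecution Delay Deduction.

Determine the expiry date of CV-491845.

Base term: filing date + 25 years → 24 July 2003.
Office Delay Adjustment: +601 days → 16 March 2005.
Prosecution Delay Deduction: −252 days → 7 July 2004.

July 7, 2004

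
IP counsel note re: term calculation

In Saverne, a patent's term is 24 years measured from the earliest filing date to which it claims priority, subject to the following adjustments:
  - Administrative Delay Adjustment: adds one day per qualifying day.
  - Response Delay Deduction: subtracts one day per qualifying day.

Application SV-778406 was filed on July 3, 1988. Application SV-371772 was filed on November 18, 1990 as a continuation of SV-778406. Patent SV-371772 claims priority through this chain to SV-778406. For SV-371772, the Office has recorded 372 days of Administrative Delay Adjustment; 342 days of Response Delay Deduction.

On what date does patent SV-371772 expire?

August 2, 2012

Earliest priority filing: 3 July 1988.
Base term: 3 July 1988 + 24 years → 3 July 2012.
Administrative Delay Adjustment: +372 days → 10 July 2013.
Response Delay Deduction: −342 days → 2 August 2012.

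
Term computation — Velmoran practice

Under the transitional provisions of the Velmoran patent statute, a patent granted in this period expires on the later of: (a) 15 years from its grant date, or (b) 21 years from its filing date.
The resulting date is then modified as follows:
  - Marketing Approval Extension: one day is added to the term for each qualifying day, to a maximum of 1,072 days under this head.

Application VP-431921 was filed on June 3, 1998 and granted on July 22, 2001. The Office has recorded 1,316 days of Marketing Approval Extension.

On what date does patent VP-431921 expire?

May 10, 2022

(a) grant + 15 years → 22 July 2016.
(b) filing + 21 years → 3 June 2019.
Later of the two: 3 June 2019.
Marketing Approval Extension: 1316 days claimed exceeds the 1072-day cap, so +1072 days → 10 May 2022.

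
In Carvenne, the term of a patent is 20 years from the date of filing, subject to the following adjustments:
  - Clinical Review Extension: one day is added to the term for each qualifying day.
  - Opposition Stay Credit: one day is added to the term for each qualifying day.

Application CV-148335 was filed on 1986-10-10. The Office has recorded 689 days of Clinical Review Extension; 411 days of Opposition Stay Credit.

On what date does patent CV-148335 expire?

Base term: filing date + 20 years → 10 October 2006.
Clinical Review Extension: +689 days → 29 August 2008.
Opposition Stay Credit: +411 days → 14 October 2009.

October 14, 2009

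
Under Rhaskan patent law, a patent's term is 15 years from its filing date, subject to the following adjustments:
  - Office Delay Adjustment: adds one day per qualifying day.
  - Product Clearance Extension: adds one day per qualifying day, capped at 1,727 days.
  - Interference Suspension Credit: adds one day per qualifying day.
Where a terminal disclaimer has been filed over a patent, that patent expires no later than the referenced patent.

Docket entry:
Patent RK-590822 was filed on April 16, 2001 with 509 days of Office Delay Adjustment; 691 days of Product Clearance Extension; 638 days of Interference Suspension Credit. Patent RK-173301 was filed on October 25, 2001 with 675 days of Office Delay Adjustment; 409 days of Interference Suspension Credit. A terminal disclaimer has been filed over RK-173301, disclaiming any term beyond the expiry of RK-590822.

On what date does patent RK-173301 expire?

Natural term of RK-173301:
  Base: filing + 15 years → 25 October 2016.
  Office Delay Adjustment: +675 days → 31 August 2018.
  Interference Suspension Credit: +409 days → 14 October 2019.
Expiry of referenced patent RK-590822:
  Base: filing + 15 years → 16 April 2016.
  Office Delay Adjustment: +509 days → 7 September 2017.
  Product Clearance Extension: 691 days (within the 1727-day cap) → +691 days → 30 July 2019.
  Interference Suspension Credit: +638 days → 28 April 2021.
Terminal disclaimer: RK-173301 expires on the earlier of 14 October 2019 and 28 April 2021.

2019-10-14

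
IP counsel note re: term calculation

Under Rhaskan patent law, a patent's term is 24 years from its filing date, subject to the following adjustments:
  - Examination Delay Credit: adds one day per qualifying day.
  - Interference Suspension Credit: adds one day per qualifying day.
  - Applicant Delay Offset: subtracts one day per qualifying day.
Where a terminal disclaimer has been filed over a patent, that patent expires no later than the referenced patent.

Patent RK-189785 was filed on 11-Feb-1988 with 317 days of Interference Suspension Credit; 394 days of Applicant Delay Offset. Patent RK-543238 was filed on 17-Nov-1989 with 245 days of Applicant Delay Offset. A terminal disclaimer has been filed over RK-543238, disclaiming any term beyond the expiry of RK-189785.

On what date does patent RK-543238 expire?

Natural term of RK-543238:
  Base: filing + 24 years → 17 November 2013.
  Applicant Delay Offset: −245 days → 17 March 2013.
Expiry of referenced patent RK-189785:
  Base: filing + 24 years → 11 February 2012.
  Interference Suspension Credit: +317 days → 24 December 2012.
  Applicant Delay Offset: −394 days → 26 November 2011.
Terminal disclaimer: RK-543238 expires on the earlier of 17 March 2013 and 26 November 2011.

2011-11-26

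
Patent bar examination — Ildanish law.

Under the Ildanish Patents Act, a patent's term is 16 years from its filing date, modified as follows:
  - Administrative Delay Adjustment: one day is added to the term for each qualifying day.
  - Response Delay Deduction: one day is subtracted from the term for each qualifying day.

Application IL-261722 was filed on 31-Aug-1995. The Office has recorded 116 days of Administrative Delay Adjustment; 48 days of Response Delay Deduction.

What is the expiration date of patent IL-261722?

2011-11-07

Base term: filing date + 16 years → 31 August 2011.
Administrative Delay Adjustment: +116 days → 25 December 2011.
Response Delay Deduction: −48 days → 7 November 2011.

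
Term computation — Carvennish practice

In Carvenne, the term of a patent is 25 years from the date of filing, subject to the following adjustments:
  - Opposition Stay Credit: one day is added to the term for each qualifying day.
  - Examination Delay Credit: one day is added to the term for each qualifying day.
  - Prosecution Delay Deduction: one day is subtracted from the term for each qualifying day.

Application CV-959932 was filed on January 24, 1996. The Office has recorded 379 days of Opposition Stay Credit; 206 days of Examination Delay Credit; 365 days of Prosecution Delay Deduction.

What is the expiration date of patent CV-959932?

Base term: filing date + 25 years → 24 January 2021.
Opposition Stay Credit: +379 days → 7 February 2022.
Examination Delay Credit: +206 days → 1 September 2022.
Prosecution Delay Deduction: −365 days → 1 September 2021.

September 1, 2021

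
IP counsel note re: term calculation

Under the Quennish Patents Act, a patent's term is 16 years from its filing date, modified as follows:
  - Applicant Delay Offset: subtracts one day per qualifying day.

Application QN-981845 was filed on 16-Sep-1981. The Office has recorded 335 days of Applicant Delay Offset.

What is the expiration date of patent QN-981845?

October 16, 1996

Base term: filing date + 16 years → 16 September 1997.
Applicant Delay Offset: −335 days → 16 October 1996.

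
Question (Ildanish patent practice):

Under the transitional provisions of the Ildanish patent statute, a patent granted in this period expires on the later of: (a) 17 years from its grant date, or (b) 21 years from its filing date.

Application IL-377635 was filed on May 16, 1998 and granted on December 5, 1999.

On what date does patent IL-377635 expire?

(a) grant + 17 years → 5 December 2016.
(b) filing + 21 years → 16 May 2019.
Later of the two: 16 May 2019.

May 16, 2019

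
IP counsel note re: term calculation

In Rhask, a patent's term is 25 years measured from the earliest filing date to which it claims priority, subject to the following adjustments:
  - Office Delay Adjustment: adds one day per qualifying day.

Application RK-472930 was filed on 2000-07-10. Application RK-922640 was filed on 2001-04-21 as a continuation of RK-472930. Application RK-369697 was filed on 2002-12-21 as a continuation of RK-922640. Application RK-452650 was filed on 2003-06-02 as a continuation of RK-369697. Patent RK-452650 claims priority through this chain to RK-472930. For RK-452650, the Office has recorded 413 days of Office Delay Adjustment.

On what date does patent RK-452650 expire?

2026-08-27

Earliest priority filing: 10 July 2000.
Base term: 10 July 2000 + 25 years → 10 July 2025.
Office Delay Adjustment: +413 days → 27 August 2026.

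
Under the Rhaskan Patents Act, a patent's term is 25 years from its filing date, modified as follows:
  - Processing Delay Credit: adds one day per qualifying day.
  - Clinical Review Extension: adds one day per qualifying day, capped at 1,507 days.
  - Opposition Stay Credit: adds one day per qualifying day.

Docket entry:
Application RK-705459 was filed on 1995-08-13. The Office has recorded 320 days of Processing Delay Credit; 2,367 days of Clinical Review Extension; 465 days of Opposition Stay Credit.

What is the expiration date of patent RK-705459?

Base term: filing date + 25 years → 13 August 2020.
Processing Delay Credit: +320 days → 29 June 2021.
Clinical Review Extension: 2367 days claimed exceeds the 1507-day cap, so +1507 days → 14 August 2025.
Opposition Stay Credit: +465 days → 22 November 2026.

November 22, 2026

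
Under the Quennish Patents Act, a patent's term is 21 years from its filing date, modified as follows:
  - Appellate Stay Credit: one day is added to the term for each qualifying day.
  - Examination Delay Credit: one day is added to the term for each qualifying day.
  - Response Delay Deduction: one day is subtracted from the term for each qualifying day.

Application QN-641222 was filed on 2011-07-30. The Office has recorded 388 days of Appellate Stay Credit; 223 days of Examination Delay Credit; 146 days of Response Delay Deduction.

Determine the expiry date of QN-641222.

Base term: filing date + 21 years → 30 July 2032.
Appellate Stay Credit: +388 days → 22 August 2033.
Examination Delay Credit: +223 days → 2 April 2034.
Response Delay Deduction: −146 days → 7 November 2033.

2033-11-07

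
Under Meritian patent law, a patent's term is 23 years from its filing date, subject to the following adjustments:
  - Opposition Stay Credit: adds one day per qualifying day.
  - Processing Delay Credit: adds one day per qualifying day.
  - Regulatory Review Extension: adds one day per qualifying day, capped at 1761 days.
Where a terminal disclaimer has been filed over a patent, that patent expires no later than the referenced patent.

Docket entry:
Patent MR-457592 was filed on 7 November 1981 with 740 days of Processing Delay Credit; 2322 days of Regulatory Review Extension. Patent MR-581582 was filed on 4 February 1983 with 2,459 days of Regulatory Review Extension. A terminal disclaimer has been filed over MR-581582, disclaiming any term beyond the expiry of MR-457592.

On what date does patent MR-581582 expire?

Natural term of MR-581582:
  Base: filing + 23 years → 4 February 2006.
  Regulatory Review Extension: 2459 days claimed exceeds the 1761-day cap, so +1761 days → 1 December 2010.
Expiry of referenced patent MR-457592:
  Base: filing + 23 years → 7 November 2004.
  Processing Delay Credit: +740 days → 17 November 2006.
  Regulatory Review Extension: 2322 days claimed exceeds the 1761-day cap, so +1761 days → 13 September 2011.
Terminal disclaimer: MR-581582 expires on the earlier of 1 December 2010 and 13 September 2011.

2010-12-01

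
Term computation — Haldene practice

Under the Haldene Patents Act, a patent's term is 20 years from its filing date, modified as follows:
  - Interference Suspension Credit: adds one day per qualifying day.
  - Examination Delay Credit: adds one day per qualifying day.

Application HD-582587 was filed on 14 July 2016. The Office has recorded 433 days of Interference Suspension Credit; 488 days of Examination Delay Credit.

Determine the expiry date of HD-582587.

Base term: filing date + 20 years → 14 July 2036.
Interference Suspension Credit: +433 days → 20 September 2037.
Examination Delay Credit: +488 days → 21 January 2039.

2039-01-21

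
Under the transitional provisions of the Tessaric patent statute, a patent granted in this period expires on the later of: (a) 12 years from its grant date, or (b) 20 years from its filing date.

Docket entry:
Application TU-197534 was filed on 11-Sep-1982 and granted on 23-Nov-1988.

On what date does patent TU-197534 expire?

2002-09-11

(a) grant + 12 years → 23 November 2000.
(b) filing + 20 years → 11 September 2002.
Later of the two: 11 September 2002.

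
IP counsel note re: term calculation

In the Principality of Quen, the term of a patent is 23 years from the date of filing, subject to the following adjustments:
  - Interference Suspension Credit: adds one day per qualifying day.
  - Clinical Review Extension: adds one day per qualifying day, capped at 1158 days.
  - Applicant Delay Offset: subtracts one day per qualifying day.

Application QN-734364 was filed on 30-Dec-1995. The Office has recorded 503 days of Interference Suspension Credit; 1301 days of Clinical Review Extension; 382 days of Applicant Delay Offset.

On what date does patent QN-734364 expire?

Base term: filing date + 23 years → 30 December 2018.
Interference Suspension Credit: +503 days → 16 May 2020.
Clinical Review Extension: 1301 days claimed exceeds the 1158-day cap, so +1158 days → 18 July 2023.
Applicant Delay Offset: −382 days → 1 July 2022.

2022-07-01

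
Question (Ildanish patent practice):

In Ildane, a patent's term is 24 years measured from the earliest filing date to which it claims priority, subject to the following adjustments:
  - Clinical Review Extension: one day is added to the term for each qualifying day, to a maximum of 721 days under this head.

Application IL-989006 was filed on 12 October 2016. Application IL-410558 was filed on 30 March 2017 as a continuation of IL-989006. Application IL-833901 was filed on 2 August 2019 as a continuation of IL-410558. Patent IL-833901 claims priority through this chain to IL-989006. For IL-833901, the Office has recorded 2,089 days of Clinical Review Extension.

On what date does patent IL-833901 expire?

Earliest priority filing: 12 October 2016.
Base term: 12 October 2016 + 24 years → 12 October 2040.
Clinical Review Extension: 2089 days claimed exceeds the 721-day cap, so +721 days → 3 October 2042.

2042-10-03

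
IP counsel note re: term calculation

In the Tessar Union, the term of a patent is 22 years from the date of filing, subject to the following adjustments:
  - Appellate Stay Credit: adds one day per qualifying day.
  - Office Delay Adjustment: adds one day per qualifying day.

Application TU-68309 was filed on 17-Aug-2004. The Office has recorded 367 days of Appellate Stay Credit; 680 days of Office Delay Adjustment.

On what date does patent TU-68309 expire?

Base term: filing date + 22 years → 17 August 2026.
Appellate Stay Credit: +367 days → 19 August 2027.
Office Delay Adjustment: +680 days → 29 June 2029.

June 29, 2029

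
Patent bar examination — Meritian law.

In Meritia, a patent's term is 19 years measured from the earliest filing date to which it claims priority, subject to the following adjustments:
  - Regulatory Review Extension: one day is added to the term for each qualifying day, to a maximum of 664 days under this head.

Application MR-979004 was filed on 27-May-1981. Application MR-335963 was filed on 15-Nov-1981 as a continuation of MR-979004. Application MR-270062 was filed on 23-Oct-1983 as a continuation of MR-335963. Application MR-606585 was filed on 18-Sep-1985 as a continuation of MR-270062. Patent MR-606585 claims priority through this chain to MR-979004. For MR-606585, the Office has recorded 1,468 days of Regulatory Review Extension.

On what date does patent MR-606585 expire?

Earliest priority filing: 27 May 1981.
Base term: 27 May 1981 + 19 years → 27 May 2000.
Regulatory Review Extension: 1468 days claimed exceeds the 664-day cap, so +664 days → 22 March 2002.

March 22, 2002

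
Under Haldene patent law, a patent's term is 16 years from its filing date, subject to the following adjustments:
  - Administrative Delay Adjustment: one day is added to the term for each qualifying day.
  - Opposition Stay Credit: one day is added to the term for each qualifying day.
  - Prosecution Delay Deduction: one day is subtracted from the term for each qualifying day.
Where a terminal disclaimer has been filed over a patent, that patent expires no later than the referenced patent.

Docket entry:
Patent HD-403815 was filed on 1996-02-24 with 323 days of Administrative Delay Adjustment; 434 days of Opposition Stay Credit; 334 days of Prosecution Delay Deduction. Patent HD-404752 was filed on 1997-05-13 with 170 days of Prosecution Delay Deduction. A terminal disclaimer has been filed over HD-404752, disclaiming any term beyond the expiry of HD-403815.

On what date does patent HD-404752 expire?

2012-11-24

Natural term of HD-404752:
  Base: filing + 16 years → 13 May 2013.
  Prosecution Delay Deduction: −170 days → 24 November 2012.
Expiry of referenced patent HD-403815:
  Base: filing + 16 years → 24 February 2012.
  Administrative Delay Adjustment: +323 days → 12 January 2013.
  Opposition Stay Credit: +434 days → 22 March 2014.
  Prosecution Delay Deduction: −334 days → 22 April 2013.
Terminal disclaimer: HD-404752 expires on the earlier of 24 November 2012 and 22 April 2013.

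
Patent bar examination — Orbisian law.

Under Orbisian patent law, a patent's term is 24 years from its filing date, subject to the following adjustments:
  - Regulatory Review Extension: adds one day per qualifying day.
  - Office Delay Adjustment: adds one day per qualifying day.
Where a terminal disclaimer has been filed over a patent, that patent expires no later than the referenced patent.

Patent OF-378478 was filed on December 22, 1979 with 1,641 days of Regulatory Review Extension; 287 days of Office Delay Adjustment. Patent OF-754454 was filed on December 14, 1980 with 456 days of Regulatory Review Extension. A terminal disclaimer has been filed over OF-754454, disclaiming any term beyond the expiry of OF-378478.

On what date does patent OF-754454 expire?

2006-03-15

Natural term of OF-754454:
  Base: filing + 24 years → 14 December 2004.
  Regulatory Review Extension: +456 days → 15 March 2006.
Expiry of referenced patent OF-378478:
  Base: filing + 24 years → 22 December 2003.
  Regulatory Review Extension: +1641 days → 19 June 2008.
  Office Delay Adjustment: +287 days → 2 April 2009.
Terminal disclaimer: OF-754454 expires on the earlier of 15 March 2006 and 2 April 2009.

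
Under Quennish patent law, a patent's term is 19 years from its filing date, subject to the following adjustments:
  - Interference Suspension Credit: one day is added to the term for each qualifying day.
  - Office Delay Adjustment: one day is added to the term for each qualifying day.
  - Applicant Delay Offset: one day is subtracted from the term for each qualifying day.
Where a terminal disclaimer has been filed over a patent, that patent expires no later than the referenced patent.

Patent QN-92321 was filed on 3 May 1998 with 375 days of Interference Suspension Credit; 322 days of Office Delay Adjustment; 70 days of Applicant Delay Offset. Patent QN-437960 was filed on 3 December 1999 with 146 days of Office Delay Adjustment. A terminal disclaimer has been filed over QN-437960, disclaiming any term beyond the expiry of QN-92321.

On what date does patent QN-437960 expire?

January 20, 2019

Natural term of QN-437960:
  Base: filing + 19 years → 3 December 2018.
  Office Delay Adjustment: +146 days → 28 April 2019.
Expiry of referenced patent QN-92321:
  Base: filing + 19 years → 3 May 2017.
  Interference Suspension Credit: +375 days → 13 May 2018.
  Office Delay Adjustment: +322 days → 31 March 2019.
  Applicant Delay Offset: −70 days → 20 January 2019.
Terminal disclaimer: QN-437960 expires on the earlier of 28 April 2019 and 20 January 2019.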